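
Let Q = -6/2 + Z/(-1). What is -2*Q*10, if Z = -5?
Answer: -40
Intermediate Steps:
Q = 2 (Q = -6/2 - 5/(-1) = -6*1/2 - 5*(-1) = -3 + 5 = 2)
-2*Q*10 = -2*2*10 = -4*10 = -40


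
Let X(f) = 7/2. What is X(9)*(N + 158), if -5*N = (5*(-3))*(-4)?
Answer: 511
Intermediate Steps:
X(f) = 7/2 (X(f) = 7*(1/2) = 7/2)
N = -12 (N = -5*(-3)*(-4)/5 = -(-3)*(-4) = -1/5*60 = -12)
X(9)*(N + 158) = 7*(-12 + 158)/2 = (7/2)*146 = 511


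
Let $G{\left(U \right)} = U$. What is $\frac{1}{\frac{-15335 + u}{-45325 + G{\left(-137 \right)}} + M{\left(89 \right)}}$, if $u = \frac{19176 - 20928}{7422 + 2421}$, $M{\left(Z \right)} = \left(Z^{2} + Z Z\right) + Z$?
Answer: $\frac{49720274}{792110456667} \approx 6.2769 \cdot 10^{-5}$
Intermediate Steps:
$M{\left(Z \right)} = Z + 2 Z^{2}$ ($M{\left(Z \right)} = \left(Z^{2} + Z^{2}\right) + Z = 2 Z^{2} + Z = Z + 2 Z^{2}$)
$u = - \frac{584}{3281}$ ($u = - \frac{1752}{9843} = \left(-1752\right) \frac{1}{9843} = - \frac{584}{3281} \approx -0.17799$)
$\frac{1}{\frac{-15335 + u}{-45325 + G{\left(-137 \right)}} + M{\left(89 \right)}} = \frac{1}{\frac{-15335 - \frac{584}{3281}}{-45325 - 137} + 89 \left(1 + 2 \cdot 89\right)} = \frac{1}{- \frac{50314719}{3281 \left(-45462\right)} + 89 \left(1 + 178\right)} = \frac{1}{\left(- \frac{50314719}{3281}\right) \left(- \frac{1}{45462}\right) + 89 \cdot 179} = \frac{1}{\frac{16771573}{49720274} + 15931} = \frac{1}{\frac{792110456667}{49720274}} = \frac{49720274}{792110456667}$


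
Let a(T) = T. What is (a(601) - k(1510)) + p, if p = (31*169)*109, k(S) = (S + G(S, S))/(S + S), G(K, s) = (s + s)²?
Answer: 1137263/2 ≈ 5.6863e+5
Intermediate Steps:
G(K, s) = 4*s² (G(K, s) = (2*s)² = 4*s²)
k(S) = (S + 4*S²)/(2*S) (k(S) = (S + 4*S²)/(S + S) = (S + 4*S²)/((2*S)) = (S + 4*S²)*(1/(2*S)) = (S + 4*S²)/(2*S))
p = 571051 (p = 5239*109 = 571051)
(a(601) - k(1510)) + p = (601 - (½ + 2*1510)) + 571051 = (601 - (½ + 3020)) + 571051 = (601 - 1*6041/2) + 571051 = (601 - 6041/2) + 571051 = -4839/2 + 571051 = 1137263/2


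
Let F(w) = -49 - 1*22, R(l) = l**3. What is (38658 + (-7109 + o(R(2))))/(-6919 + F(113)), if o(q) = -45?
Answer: -15752/3495 ≈ -4.5070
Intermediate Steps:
F(w) = -71 (F(w) = -49 - 22 = -71)
(38658 + (-7109 + o(R(2))))/(-6919 + F(113)) = (38658 + (-7109 - 45))/(-6919 - 71) = (38658 - 7154)/(-6990) = 31504*(-1/6990) = -15752/3495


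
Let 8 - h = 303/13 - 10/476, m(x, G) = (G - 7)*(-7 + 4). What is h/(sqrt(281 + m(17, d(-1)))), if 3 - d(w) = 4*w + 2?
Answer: -47297*sqrt(287)/887978 ≈ -0.90234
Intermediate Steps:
d(w) = 1 - 4*w (d(w) = 3 - (4*w + 2) = 3 - (2 + 4*w) = 3 + (-2 - 4*w) = 1 - 4*w)
m(x, G) = 21 - 3*G (m(x, G) = (-7 + G)*(-3) = 21 - 3*G)
h = -47297/3094 (h = 8 - (303/13 - 10/476) = 8 - (303*(1/13) - 10*1/476) = 8 - (303/13 - 5/238) = 8 - 1*72049/3094 = 8 - 72049/3094 = -47297/3094 ≈ -15.287)
h/(sqrt(281 + m(17, d(-1)))) = -47297/(3094*sqrt(281 + (21 - 3*(1 - 4*(-1))))) = -47297/(3094*sqrt(281 + (21 - 3*(1 + 4)))) = -47297/(3094*sqrt(281 + (21 - 3*5))) = -47297/(3094*sqrt(281 + (21 - 15))) = -47297/(3094*sqrt(281 + 6)) = -47297*sqrt(287)/287/3094 = -47297*sqrt(287)/887978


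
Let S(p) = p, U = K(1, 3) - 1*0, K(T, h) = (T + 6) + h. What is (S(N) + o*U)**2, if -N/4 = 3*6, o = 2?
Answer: 2704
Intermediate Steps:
K(T, h) = 6 + T + h (K(T, h) = (6 + T) + h = 6 + T + h)
U = 10 (U = (6 + 1 + 3) - 1*0 = 10 + 0 = 10)
N = -72 (N = -12*6 = -4*18 = -72)
(S(N) + o*U)**2 = (-72 + 2*10)**2 = (-72 + 20)**2 = (-52)**2 = 2704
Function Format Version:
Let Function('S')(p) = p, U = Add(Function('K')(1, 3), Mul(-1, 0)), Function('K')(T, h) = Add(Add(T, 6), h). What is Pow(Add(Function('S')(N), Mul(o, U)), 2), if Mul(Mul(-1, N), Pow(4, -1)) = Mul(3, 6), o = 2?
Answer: 2704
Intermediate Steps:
Function('K')(T, h) = Add(6, T, h) (Function('K')(T, h) = Add(Add(6, T), h) = Add(6, T, h))
U = 10 (U = Add(Add(6, 1, 3), Mul(-1, 0)) = Add(10, 0) = 10)
N = -72 (N = Mul(-4, Mul(3, 6)) = Mul(-4, 18) = -72)
Pow(Add(Function('S')(N), Mul(o, U)), 2) = Pow(Add(-72, Mul(2, 10)), 2) = Pow(Add(-72, 20), 2) = Pow(-52, 2) = 2704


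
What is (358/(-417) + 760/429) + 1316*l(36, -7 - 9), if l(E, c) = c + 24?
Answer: 627849614/59631 ≈ 10529.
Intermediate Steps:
l(E, c) = 24 + c
(358/(-417) + 760/429) + 1316*l(36, -7 - 9) = (358/(-417) + 760/429) + 1316*(24 + (-7 - 9)) = (358*(-1/417) + 760*(1/429)) + 1316*(24 - 16) = (-358/417 + 760/429) + 1316*8 = 54446/59631 + 10528 = 627849614/59631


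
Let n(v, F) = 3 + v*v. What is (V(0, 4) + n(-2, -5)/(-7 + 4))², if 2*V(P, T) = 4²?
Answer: 289/9 ≈ 32.111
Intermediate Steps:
V(P, T) = 8 (V(P, T) = (½)*4² = (½)*16 = 8)
n(v, F) = 3 + v²
(V(0, 4) + n(-2, -5)/(-7 + 4))² = (8 + (3 + (-2)²)/(-7 + 4))² = (8 + (3 + 4)/(-3))² = (8 - ⅓*7)² = (8 - 7/3)² = (17/3)² = 289/9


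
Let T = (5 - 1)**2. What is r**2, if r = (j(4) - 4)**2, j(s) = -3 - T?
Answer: 279841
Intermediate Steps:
T = 16 (T = 4**2 = 16)
j(s) = -19 (j(s) = -3 - 1*16 = -3 - 16 = -19)
r = 529 (r = (-19 - 4)**2 = (-23)**2 = 529)
r**2 = 529**2 = 279841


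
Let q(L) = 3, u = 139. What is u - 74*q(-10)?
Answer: -83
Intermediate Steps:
u - 74*q(-10) = 139 - 74*3 = 139 - 222 = -83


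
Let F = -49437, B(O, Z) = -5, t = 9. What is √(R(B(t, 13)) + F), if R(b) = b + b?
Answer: I*√49447 ≈ 222.37*I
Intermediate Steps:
R(b) = 2*b
√(R(B(t, 13)) + F) = √(2*(-5) - 49437) = √(-10 - 49437) = √(-49447) = I*√49447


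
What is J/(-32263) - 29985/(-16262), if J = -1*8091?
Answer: 1098981897/524660906 ≈ 2.0947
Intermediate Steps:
J = -8091
J/(-32263) - 29985/(-16262) = -8091/(-32263) - 29985/(-16262) = -8091*(-1/32263) - 29985*(-1/16262) = 8091/32263 + 29985/16262 = 1098981897/524660906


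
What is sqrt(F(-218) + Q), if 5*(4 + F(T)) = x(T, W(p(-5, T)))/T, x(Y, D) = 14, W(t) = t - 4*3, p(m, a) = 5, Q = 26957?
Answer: sqrt(8005711010)/545 ≈ 164.17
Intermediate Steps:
W(t) = -12 + t (W(t) = t - 12 = -12 + t)
F(T) = -4 + 14/(5*T) (F(T) = -4 + (14/T)/5 = -4 + 14/(5*T))
sqrt(F(-218) + Q) = sqrt((-4 + (14/5)/(-218)) + 26957) = sqrt((-4 + (14/5)*(-1/218)) + 26957) = sqrt((-4 - 7/545) + 26957) = sqrt(-2187/545 + 26957) = sqrt(14689378/545) = sqrt(8005711010)/545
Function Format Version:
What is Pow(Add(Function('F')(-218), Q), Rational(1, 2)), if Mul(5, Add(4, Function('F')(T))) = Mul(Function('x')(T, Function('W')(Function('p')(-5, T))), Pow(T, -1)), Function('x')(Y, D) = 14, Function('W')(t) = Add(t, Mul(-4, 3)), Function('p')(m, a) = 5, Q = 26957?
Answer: Mul(Rational(1, 545), Pow(8005711010, Rational(1, 2))) ≈ 164.17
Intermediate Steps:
Function('W')(t) = Add(-12, t) (Function('W')(t) = Add(t, -12) = Add(-12, t))
Function('F')(T) = Add(-4, Mul(Rational(14, 5), Pow(T, -1))) (Function('F')(T) = Add(-4, Mul(Rational(1, 5), Mul(14, Pow(T, -1)))) = Add(-4, Mul(Rational(14, 5), Pow(T, -1))))
Pow(Add(Function('F')(-218), Q), Rational(1, 2)) = Pow(Add(Add(-4, Mul(Rational(14, 5), Pow(-218, -1))), 26957), Rational(1, 2)) = Pow(Add(Add(-4, Mul(Rational(14, 5), Rational(-1, 218))), 26957), Rational(1, 2)) = Pow(Add(Add(-4, Rational(-7, 545)), 26957), Rational(1, 2)) = Pow(Add(Rational(-2187, 545), 26957), Rational(1, 2)) = Pow(Rational(14689378, 545), Rational(1, 2)) = Mul(Rational(1, 545), Pow(8005711010, Rational(1, 2)))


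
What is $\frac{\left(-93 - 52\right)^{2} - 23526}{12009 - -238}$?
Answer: $- \frac{2501}{12247} \approx -0.20421$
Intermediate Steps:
$\frac{\left(-93 - 52\right)^{2} - 23526}{12009 - -238} = \frac{\left(-145\right)^{2} - 23526}{12009 + 238} = \frac{21025 - 23526}{12247} = \left(-2501\right) \frac{1}{12247} = - \frac{2501}{12247}$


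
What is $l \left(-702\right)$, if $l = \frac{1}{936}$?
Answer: $- \frac{3}{4} \approx -0.75$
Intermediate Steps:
$l = \frac{1}{936} \approx 0.0010684$
$l \left(-702\right) = \frac{1}{936} \left(-702\right) = - \frac{3}{4}$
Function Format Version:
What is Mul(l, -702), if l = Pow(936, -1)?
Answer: Rational(-3, 4) ≈ -0.75000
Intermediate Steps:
l = Rational(1, 936) ≈ 0.0010684
Mul(l, -702) = Mul(Rational(1, 936), -702) = Rational(-3, 4)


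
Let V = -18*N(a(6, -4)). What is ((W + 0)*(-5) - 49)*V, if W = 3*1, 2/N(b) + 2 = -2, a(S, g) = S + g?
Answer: -576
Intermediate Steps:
N(b) = -1/2 (N(b) = 2/(-2 - 2) = 2/(-4) = 2*(-1/4) = -1/2)
V = 9 (V = -18*(-1/2) = 9)
W = 3
((W + 0)*(-5) - 49)*V = ((3 + 0)*(-5) - 49)*9 = (3*(-5) - 49)*9 = (-15 - 49)*9 = -64*9 = -576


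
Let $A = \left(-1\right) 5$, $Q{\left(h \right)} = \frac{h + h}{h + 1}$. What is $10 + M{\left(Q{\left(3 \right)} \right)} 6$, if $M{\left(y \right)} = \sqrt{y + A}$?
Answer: $10 + 3 i \sqrt{14} \approx 10.0 + 11.225 i$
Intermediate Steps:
$Q{\left(h \right)} = \frac{2 h}{1 + h}$
$A = -5$
$M{\left(y \right)} = \sqrt{-5 + y}$ ($M{\left(y \right)} = \sqrt{y - 5} = \sqrt{-5 + y}$)
$10 + M{\left(Q{\left(3 \right)} \right)} 6 = 10 + \sqrt{-5 + 2 \cdot 3 \frac{1}{1 + 3}} \cdot 6 = 10 + \sqrt{-5 + 2 \cdot 3 \cdot \frac{1}{4}} \cdot 6 = 10 + \sqrt{-5 + \frac{3}{2}} \cdot 6 = 10 + \sqrt{- \frac{7}{2}} \cdot 6 = 10 + \frac{i \sqrt{14}}{2} \cdot 6 = 10 + 3 i \sqrt{14}$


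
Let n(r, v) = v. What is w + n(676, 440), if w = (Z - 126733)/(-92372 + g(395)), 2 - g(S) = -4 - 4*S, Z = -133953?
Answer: 20103263/45393 ≈ 442.87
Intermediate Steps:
g(S) = 6 + 4*S (g(S) = 2 - (-4 - 4*S) = 2 + (4 + 4*S) = 6 + 4*S)
w = 130343/45393 (w = (-133953 - 126733)/(-92372 + (6 + 4*395)) = -260686/(-92372 + (6 + 1580)) = -260686/(-92372 + 1586) = -260686/(-90786) = -260686*(-1/90786) = 130343/45393 ≈ 2.8714)
w + n(676, 440) = 130343/45393 + 440 = 20103263/45393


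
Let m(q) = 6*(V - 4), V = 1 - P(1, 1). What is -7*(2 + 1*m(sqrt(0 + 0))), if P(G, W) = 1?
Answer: 154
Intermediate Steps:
V = 0 (V = 1 - 1*1 = 1 - 1 = 0)
m(q) = -24 (m(q) = 6*(0 - 4) = 6*(-4) = -24)
-7*(2 + 1*m(sqrt(0 + 0))) = -7*(2 + 1*(-24)) = -7*(2 - 24) = -7*(-22) = 154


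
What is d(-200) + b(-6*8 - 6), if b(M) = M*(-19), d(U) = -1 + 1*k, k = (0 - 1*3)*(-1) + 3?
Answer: 1031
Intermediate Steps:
k = 6 (k = (0 - 3)*(-1) + 3 = -3*(-1) + 3 = 3 + 3 = 6)
d(U) = 5 (d(U) = -1 + 1*6 = -1 + 6 = 5)
b(M) = -19*M
d(-200) + b(-6*8 - 6) = 5 - 19*(-6*8 - 6) = 5 - 19*(-48 - 6) = 5 - 19*(-54) = 5 + 1026 = 1031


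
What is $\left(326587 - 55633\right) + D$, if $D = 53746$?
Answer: $324700$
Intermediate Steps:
$\left(326587 - 55633\right) + D = \left(326587 - 55633\right) + 53746 = 270954 + 53746 = 324700$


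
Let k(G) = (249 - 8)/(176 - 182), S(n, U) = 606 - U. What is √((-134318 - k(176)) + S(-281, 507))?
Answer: I*√4830438/6 ≈ 366.3*I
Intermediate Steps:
k(G) = -241/6 (k(G) = 241/(-6) = 241*(-⅙) = -241/6)
√((-134318 - k(176)) + S(-281, 507)) = √((-134318 - 1*(-241/6)) + (606 - 1*507)) = √((-134318 + 241/6) + (606 - 507)) = √(-805667/6 + 99) = √(-805073/6) = I*√4830438/6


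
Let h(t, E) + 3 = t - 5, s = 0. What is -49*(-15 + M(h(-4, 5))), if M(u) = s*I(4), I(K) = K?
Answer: 735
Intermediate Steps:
h(t, E) = -8 + t (h(t, E) = -3 + (t - 5) = -3 + (-5 + t) = -8 + t)
M(u) = 0 (M(u) = 0*4 = 0)
-49*(-15 + M(h(-4, 5))) = -49*(-15 + 0) = -49*(-15) = 735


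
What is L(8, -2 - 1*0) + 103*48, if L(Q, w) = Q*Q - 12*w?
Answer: 5032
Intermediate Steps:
L(Q, w) = Q² - 12*w
L(8, -2 - 1*0) + 103*48 = (8² - 12*(-2 - 1*0)) + 103*48 = (64 - 12*(-2 + 0)) + 4944 = (64 - 12*(-2)) + 4944 = (64 + 24) + 4944 = 88 + 4944 = 5032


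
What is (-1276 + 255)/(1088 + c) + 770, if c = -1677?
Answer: 454551/589 ≈ 771.73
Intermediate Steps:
(-1276 + 255)/(1088 + c) + 770 = (-1276 + 255)/(1088 - 1677) + 770 = -1021/(-589) + 770 = -1021*(-1/589) + 770 = 1021/589 + 770 = 454551/589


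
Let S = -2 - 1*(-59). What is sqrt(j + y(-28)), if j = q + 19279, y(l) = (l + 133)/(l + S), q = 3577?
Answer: sqrt(19224941)/29 ≈ 151.19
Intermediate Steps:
S = 57 (S = -2 + 59 = 57)
y(l) = (133 + l)/(57 + l) (y(l) = (l + 133)/(l + 57) = (133 + l)/(57 + l))
j = 22856 (j = 3577 + 19279 = 22856)
sqrt(j + y(-28)) = sqrt(22856 + (133 - 28)/(57 - 28)) = sqrt(22856 + 105/29) = sqrt(662929/29) = sqrt(19224941)/29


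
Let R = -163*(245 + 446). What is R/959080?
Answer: -112633/959080 ≈ -0.11744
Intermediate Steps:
R = -112633 (R = -163*691 = -112633)
R/959080 = -112633/959080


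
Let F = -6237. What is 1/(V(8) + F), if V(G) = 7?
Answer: -1/6230 ≈ -0.00016051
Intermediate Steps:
1/(V(8) + F) = 1/(7 - 6237) = 1/(-6230) = -1/6230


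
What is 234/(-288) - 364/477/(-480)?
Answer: -92833/114480 ≈ -0.81091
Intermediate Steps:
234/(-288) - 364/477/(-480) = 234*(-1/288) - 364*1/477*(-1/480) = -13/16 - 364/477*(-1/480) = -13/16 + 91/57240 = -92833/114480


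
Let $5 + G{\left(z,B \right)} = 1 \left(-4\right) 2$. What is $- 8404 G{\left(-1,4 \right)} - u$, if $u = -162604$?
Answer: $271856$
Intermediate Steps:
$G{\left(z,B \right)} = -13$ ($G{\left(z,B \right)} = -5 + 1 \left(-4\right) 2 = -5 - 8 = -13$)
$- 8404 G{\left(-1,4 \right)} - u = \left(-8404\right) \left(-13\right) - -162604 = 109252 + 162604 = 271856$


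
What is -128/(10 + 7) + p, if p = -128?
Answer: -2304/17 ≈ -135.53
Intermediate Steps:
-128/(10 + 7) + p = -128/(10 + 7) - 128 = -128/17 - 128 = -2304/17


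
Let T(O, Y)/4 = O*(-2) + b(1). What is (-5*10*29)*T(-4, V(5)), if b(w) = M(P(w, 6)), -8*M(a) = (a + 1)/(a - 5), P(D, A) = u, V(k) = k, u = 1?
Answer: -93525/2 ≈ -46763.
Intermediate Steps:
P(D, A) = 1
M(a) = -(1 + a)/(8*(-5 + a)) (M(a) = -(a + 1)/(8*(a - 5)) = -(1 + a)/(8*(-5 + a)))
b(w) = 1/16 (b(w) = (-1 - 1*1)/(8*(-5 + 1)) = (⅛)*(-1 - 1)/(-4) = (⅛)*(-¼)*(-2) = 1/16)
T(O, Y) = ¼ - 8*O (T(O, Y) = 4*(O*(-2) + 1/16) = 4*(-2*O + 1/16) = 4*(1/16 - 2*O) = ¼ - 8*O)
(-5*10*29)*T(-4, V(5)) = (-5*10*29)*(¼ - 8*(-4)) = (-50*29)*(¼ + 32) = -1450*129/4 = -93525/2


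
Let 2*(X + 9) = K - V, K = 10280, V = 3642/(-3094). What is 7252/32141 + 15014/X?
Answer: 1608197012576/510306996035 ≈ 3.1514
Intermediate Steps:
V = -1821/1547 (V = 3642*(-1/3094) = -1821/1547 ≈ -1.1771)
X = 15877135/3094 (X = -9 + (10280 - 1*(-1821/1547))/2 = -9 + (10280 + 1821/1547)/2 = -9 + (½)*(15904981/1547) = -9 + 15904981/3094 = 15877135/3094 ≈ 5131.6)
7252/32141 + 15014/X = 7252/32141 + 15014/(15877135/3094) = 7252*(1/32141) + 15014*(3094/15877135) = 7252/32141 + 46453316/15877135 = 1608197012576/510306996035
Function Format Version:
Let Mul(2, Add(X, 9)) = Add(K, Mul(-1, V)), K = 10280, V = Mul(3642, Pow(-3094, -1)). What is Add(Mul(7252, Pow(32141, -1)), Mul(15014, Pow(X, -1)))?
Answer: Rational(1608197012576, 510306996035) ≈ 3.1514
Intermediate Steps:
V = Rational(-1821, 1547) (V = Mul(3642, Rational(-1, 3094)) = Rational(-1821, 1547) ≈ -1.1771)
X = Rational(15877135, 3094) (X = Add(-9, Mul(Rational(1, 2), Add(10280, Mul(-1, Rational(-1821, 1547))))) = Add(-9, Mul(Rational(1, 2), Add(10280, Rational(1821, 1547)))) = Add(-9, Mul(Rational(1, 2), Rational(15904981, 1547))) = Add(-9, Rational(15904981, 3094)) = Rational(15877135, 3094) ≈ 5131.6)
Add(Mul(7252, Pow(32141, -1)), Mul(15014, Pow(X, -1))) = Add(Mul(7252, Pow(32141, -1)), Mul(15014, Pow(Rational(15877135, 3094), -1))) = Add(Mul(7252, Rational(1, 32141)), Mul(15014, Rational(3094, 15877135))) = Add(Rational(7252, 32141), Rational(46453316, 15877135)) = Rational(1608197012576, 510306996035)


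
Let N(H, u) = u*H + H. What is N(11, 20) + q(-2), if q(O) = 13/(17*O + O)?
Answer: 8303/36 ≈ 230.64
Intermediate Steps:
q(O) = 13/(18*O) (q(O) = 13/((18*O)) = 13*(1/(18*O)) = 13/(18*O))
N(H, u) = H + H*u (N(H, u) = H*u + H = H + H*u)
N(11, 20) + q(-2) = 11*(1 + 20) + (13/18)/(-2) = 11*21 + (13/18)*(-½) = 231 - 13/36 = 8303/36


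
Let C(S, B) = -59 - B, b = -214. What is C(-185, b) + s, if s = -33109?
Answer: -32954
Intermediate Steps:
C(-185, b) + s = (-59 - 1*(-214)) - 33109 = (-59 + 214) - 33109 = 155 - 33109 = -32954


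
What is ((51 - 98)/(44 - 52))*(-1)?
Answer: -47/8 ≈ -5.8750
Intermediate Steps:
((51 - 98)/(44 - 52))*(-1) = -47/(-8)*(-1) = -47*(-⅛)*(-1) = (47/8)*(-1) = -47/8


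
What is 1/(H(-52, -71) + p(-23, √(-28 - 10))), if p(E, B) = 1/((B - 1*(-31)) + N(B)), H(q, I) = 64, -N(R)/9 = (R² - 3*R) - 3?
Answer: 12147088/777439233 + 28*I*√38/777439233 ≈ 0.015624 + 2.2202e-7*I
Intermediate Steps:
N(R) = 27 - 9*R² + 27*R (N(R) = -9*((R² - 3*R) - 3) = -9*(-3 + R² - 3*R) = 27 - 9*R² + 27*R)
p(E, B) = 1/(58 - 9*B² + 28*B) (p(E, B) = 1/((B - 1*(-31)) + (27 - 9*B² + 27*B)) = 1/((B + 31) + (27 - 9*B² + 27*B)) = 1/((31 + B) + (27 - 9*B² + 27*B)) = 1/(58 - 9*B² + 28*B))
1/(H(-52, -71) + p(-23, √(-28 - 10))) = 1/(64 + 1/(58 - 9*(√(-28 - 10))² + 28*√(-28 - 10))) = 1/(64 + 1/(58 - 9*(√(-38))² + 28*√(-38))) = 1/(64 + 1/(58 - 9*(I*√38)² + 28*(I*√38))) = 1/(64 + 1/(58 - 9*(-38) + 28*I*√38)) = 1/(64 + 1/(58 + 342 + 28*I*√38)) = 1/(64 + 1/(400 + 28*I*√38))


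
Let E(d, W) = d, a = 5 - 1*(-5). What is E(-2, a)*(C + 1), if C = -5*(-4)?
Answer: -42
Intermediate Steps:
a = 10 (a = 5 + 5 = 10)
C = 20
E(-2, a)*(C + 1) = -2*(20 + 1) = -2*21 = -42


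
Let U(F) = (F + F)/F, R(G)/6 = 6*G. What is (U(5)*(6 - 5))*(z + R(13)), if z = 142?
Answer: 1220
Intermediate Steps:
R(G) = 36*G (R(G) = 6*(6*G) = 36*G)
U(F) = 2 (U(F) = (2*F)/F = 2)
(U(5)*(6 - 5))*(z + R(13)) = (2*(6 - 5))*(142 + 36*13) = (2*1)*(142 + 468) = 2*610 = 1220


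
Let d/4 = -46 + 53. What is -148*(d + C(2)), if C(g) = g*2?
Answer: -4736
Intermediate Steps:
C(g) = 2*g
d = 28 (d = 4*(-46 + 53) = 4*7 = 28)
-148*(d + C(2)) = -148*(28 + 2*2) = -148*(28 + 4) = -148*32 = -4736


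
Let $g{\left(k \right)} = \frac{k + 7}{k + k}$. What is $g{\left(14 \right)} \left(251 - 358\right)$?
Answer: $- \frac{321}{4} \approx -80.25$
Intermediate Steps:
$g{\left(k \right)} = \frac{7 + k}{2 k}$
$g{\left(14 \right)} \left(251 - 358\right) = \frac{7 + 14}{2 \cdot 14} \left(251 - 358\right) = \frac{1}{2} \cdot \frac{1}{14} \cdot 21 \left(-107\right) = \frac{3}{4} \left(-107\right) = - \frac{321}{4}$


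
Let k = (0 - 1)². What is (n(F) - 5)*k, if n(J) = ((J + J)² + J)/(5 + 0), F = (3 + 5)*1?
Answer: 239/5 ≈ 47.800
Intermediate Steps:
F = 8 (F = 8*1 = 8)
k = 1 (k = (-1)² = 1)
n(J) = J/5 + 4*J²/5 (n(J) = ((2*J)² + J)/5 = (4*J² + J)*(⅕) = (J + 4*J²)*(⅕) = J/5 + 4*J²/5)
(n(F) - 5)*k = ((⅕)*8*(1 + 4*8) - 5)*1 = ((⅕)*8*(1 + 32) - 5)*1 = ((⅕)*8*33 - 5)*1 = (264/5 - 5)*1 = (239/5)*1 = 239/5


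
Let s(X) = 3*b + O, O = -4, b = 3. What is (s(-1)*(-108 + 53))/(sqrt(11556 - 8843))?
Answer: -275*sqrt(2713)/2713 ≈ -5.2797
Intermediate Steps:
s(X) = 5 (s(X) = 3*3 - 4 = 9 - 4 = 5)
(s(-1)*(-108 + 53))/(sqrt(11556 - 8843)) = (5*(-108 + 53))/(sqrt(11556 - 8843)) = (5*(-55))/(sqrt(2713)) = -275*sqrt(2713)/2713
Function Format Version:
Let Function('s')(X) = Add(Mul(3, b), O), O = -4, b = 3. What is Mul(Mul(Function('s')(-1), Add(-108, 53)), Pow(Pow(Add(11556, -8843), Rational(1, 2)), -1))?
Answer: Mul(Rational(-275, 2713), Pow(2713, Rational(1, 2))) ≈ -5.2797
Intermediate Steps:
Function('s')(X) = 5 (Function('s')(X) = Add(Mul(3, 3), -4) = Add(9, -4) = 5)
Mul(Mul(Function('s')(-1), Add(-108, 53)), Pow(Pow(Add(11556, -8843), Rational(1, 2)), -1)) = Mul(Mul(5, Add(-108, 53)), Pow(Pow(Add(11556, -8843), Rational(1, 2)), -1)) = Mul(Mul(5, -55), Pow(Pow(2713, Rational(1, 2)), -1)) = Mul(-275, Mul(Rational(1, 2713), Pow(2713, Rational(1, 2)))) = Mul(Rational(-275, 2713), Pow(2713, Rational(1, 2)))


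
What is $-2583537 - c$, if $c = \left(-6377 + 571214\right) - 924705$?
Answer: $-2223669$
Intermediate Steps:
$c = -359868$ ($c = 564837 - 924705 = -359868$)
$-2583537 - c = -2583537 - -359868 = -2583537 + 359868 = -2223669$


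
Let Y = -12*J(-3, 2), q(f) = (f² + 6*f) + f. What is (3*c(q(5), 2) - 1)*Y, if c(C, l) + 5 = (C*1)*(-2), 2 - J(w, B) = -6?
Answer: 36096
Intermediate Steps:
J(w, B) = 8 (J(w, B) = 2 - 1*(-6) = 2 + 6 = 8)
q(f) = f² + 7*f
c(C, l) = -5 - 2*C (c(C, l) = -5 + (C*1)*(-2) = -5 + C*(-2) = -5 - 2*C)
Y = -96 (Y = -12*8 = -96)
(3*c(q(5), 2) - 1)*Y = (3*(-5 - 10*(7 + 5)) - 1)*(-96) = (3*(-5 - 10*12) - 1)*(-96) = (3*(-5 - 2*60) - 1)*(-96) = (3*(-5 - 120) - 1)*(-96) = (3*(-125) - 1)*(-96) = (-375 - 1)*(-96) = -376*(-96) = 36096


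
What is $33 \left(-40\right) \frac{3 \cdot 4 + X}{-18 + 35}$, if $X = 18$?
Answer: $- \frac{39600}{17} \approx -2329.4$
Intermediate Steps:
$33 \left(-40\right) \frac{3 \cdot 4 + X}{-18 + 35} = 33 \left(-40\right) \frac{3 \cdot 4 + 18}{-18 + 35} = - 1320 \frac{12 + 18}{17} = - 1320 \cdot 30 \cdot \frac{1}{17} = \left(-1320\right) \frac{30}{17} = - \frac{39600}{17}$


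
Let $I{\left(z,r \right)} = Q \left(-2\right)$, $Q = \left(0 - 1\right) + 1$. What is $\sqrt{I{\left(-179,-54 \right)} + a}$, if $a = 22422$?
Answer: $\sqrt{22422} \approx 149.74$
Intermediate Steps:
$Q = 0$ ($Q = -1 + 1 = 0$)
$I{\left(z,r \right)} = 0$ ($I{\left(z,r \right)} = 0 \left(-2\right) = 0$)
$\sqrt{I{\left(-179,-54 \right)} + a} = \sqrt{0 + 22422} = \sqrt{22422}$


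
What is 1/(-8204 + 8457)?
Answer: 1/253 ≈ 0.0039526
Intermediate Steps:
1/(-8204 + 8457) = 1/253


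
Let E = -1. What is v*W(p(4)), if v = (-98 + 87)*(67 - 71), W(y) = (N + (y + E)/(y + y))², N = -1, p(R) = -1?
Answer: 0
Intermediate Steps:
W(y) = (-1 + (-1 + y)/(2*y))² (W(y) = (-1 + (y - 1)/(y + y))² = (-1 + (-1 + y)/((2*y)))² = (-1 + (-1 + y)*(1/(2*y)))² = (-1 + (-1 + y)/(2*y))²)
v = 44 (v = -11*(-4) = 44)
v*W(p(4)) = 44*((¼)*(1 - 1)²/(-1)²) = 44*((¼)*1*0²) = 44*((¼)*1*0) = 44*0 = 0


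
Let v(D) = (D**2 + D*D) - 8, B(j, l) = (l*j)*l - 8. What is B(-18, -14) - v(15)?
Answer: -3978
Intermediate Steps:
B(j, l) = -8 + j*l**2 (B(j, l) = (j*l)*l - 8 = j*l**2 - 8 = -8 + j*l**2)
v(D) = -8 + 2*D**2 (v(D) = (D**2 + D**2) - 8 = 2*D**2 - 8 = -8 + 2*D**2)
B(-18, -14) - v(15) = (-8 - 18*(-14)**2) - (-8 + 2*15**2) = (-8 - 18*196) - (-8 + 2*225) = (-8 - 3528) - (-8 + 450) = -3536 - 1*442 = -3536 - 442 = -3978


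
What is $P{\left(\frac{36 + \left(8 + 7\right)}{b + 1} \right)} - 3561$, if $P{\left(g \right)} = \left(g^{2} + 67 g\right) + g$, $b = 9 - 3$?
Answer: $- \frac{147612}{49} \approx -3012.5$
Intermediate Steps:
$b = 6$ ($b = 9 - 3 = 6$)
$P{\left(g \right)} = g^{2} + 68 g$
$P{\left(\frac{36 + \left(8 + 7\right)}{b + 1} \right)} - 3561 = \frac{36 + \left(8 + 7\right)}{6 + 1} \left(68 + \frac{36 + \left(8 + 7\right)}{6 + 1}\right) - 3561 = \frac{36 + 15}{7} \left(68 + \frac{36 + 15}{7}\right) - 3561 = 51 \cdot \frac{1}{7} \left(68 + 51 \cdot \frac{1}{7}\right) - 3561 = \frac{51 \left(68 + \frac{51}{7}\right)}{7} - 3561 = \frac{51}{7} \cdot \frac{527}{7} - 3561 = \frac{26877}{49} - 3561 = - \frac{147612}{49}$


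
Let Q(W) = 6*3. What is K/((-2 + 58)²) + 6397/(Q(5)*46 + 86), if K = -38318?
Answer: -76335/14624 ≈ -5.2198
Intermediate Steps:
Q(W) = 18
K/((-2 + 58)²) + 6397/(Q(5)*46 + 86) = -38318/(-2 + 58)² + 6397/(18*46 + 86) = -38318/(56²) + 6397/(828 + 86) = -38318/3136 + 6397/914 = -38318*1/3136 + 6397*(1/914) = -391/32 + 6397/914 = -76335/14624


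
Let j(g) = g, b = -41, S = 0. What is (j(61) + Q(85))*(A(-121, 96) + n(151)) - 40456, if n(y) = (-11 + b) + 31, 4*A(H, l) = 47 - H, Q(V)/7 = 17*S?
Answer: -39175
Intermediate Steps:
Q(V) = 0 (Q(V) = 7*(17*0) = 7*0 = 0)
A(H, l) = 47/4 - H/4 (A(H, l) = (47 - H)/4 = 47/4 - H/4)
n(y) = -21 (n(y) = (-11 - 41) + 31 = -52 + 31 = -21)
(j(61) + Q(85))*(A(-121, 96) + n(151)) - 40456 = (61 + 0)*((47/4 - ¼*(-121)) - 21) - 40456 = 61*((47/4 + 121/4) - 21) - 40456 = 61*(42 - 21) - 40456 = 61*21 - 40456 = 1281 - 40456 = -39175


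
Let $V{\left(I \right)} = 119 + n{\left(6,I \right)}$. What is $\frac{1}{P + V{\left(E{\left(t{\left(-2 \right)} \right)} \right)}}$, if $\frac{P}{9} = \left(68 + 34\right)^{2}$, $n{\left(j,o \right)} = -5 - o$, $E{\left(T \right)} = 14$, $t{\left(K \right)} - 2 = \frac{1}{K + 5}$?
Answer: $\frac{1}{93736} \approx 1.0668 \cdot 10^{-5}$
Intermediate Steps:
$t{\left(K \right)} = 2 + \frac{1}{5 + K}$ ($t{\left(K \right)} = 2 + \frac{1}{K + 5} = 2 + \frac{1}{5 + K}$)
$P = 93636$ ($P = 9 \left(68 + 34\right)^{2} = 9 \cdot 102^{2} = 9 \cdot 10404 = 93636$)
$V{\left(I \right)} = 114 - I$ ($V{\left(I \right)} = 119 - \left(5 + I\right) = 114 - I$)
$\frac{1}{P + V{\left(E{\left(t{\left(-2 \right)} \right)} \right)}} = \frac{1}{93636 + \left(114 - 14\right)} = \frac{1}{93636 + 100} = \frac{1}{93736}$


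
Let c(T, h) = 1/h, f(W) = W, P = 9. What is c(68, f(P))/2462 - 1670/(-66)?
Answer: 6167321/243738 ≈ 25.303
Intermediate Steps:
c(68, f(P))/2462 - 1670/(-66) = 1/(9*2462) - 1670/(-66) = (1/9)*(1/2462) - 1670*(-1/66) = 1/22158 + 835/33 = 6167321/243738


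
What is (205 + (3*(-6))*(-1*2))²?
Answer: 58081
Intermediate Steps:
(205 + (3*(-6))*(-1*2))² = (205 - 18*(-2))² = (205 + 36)² = 241² = 58081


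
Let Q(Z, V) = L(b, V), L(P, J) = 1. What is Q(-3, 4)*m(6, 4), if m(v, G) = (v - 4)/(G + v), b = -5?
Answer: ⅕ ≈ 0.20000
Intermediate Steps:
Q(Z, V) = 1
m(v, G) = (-4 + v)/(G + v)
Q(-3, 4)*m(6, 4) = 1*((-4 + 6)/(4 + 6)) = 1*(2/10) = 1*((⅒)*2) = 1*(⅕) = ⅕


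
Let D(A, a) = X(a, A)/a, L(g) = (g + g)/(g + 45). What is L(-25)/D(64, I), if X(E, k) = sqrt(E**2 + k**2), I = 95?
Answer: -475*sqrt(13121)/26242 ≈ -2.0734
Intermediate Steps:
L(g) = 2*g/(45 + g) (L(g) = (2*g)/(45 + g) = 2*g/(45 + g))
D(A, a) = sqrt(A**2 + a**2)/a (D(A, a) = sqrt(a**2 + A**2)/a = sqrt(A**2 + a**2)/a)
L(-25)/D(64, I) = (2*(-25)/(45 - 25))/((sqrt(64**2 + 95**2)/95)) = (2*(-25)/20)/((sqrt(4096 + 9025)/95)) = (2*(-25)*(1/20))/((sqrt(13121)/95)) = -475*sqrt(13121)/26242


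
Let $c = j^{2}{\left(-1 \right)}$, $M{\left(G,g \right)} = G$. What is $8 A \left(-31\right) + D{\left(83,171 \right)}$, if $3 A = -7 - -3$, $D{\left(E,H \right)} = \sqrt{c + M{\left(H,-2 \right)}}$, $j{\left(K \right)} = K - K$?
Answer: $\frac{992}{3} + 3 \sqrt{19} \approx 343.74$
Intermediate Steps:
$j{\left(K \right)} = 0$
$c = 0$ ($c = 0^{2} = 0$)
$D{\left(E,H \right)} = \sqrt{H}$ ($D{\left(E,H \right)} = \sqrt{0 + H} = \sqrt{H}$)
$A = - \frac{4}{3}$ ($A = \frac{-7 - -3}{3} = \frac{-7 + 3}{3} = \frac{1}{3} \left(-4\right) = - \frac{4}{3} \approx -1.3333$)
$8 A \left(-31\right) + D{\left(83,171 \right)} = 8 \left(- \frac{4}{3}\right) \left(-31\right) + \sqrt{171} = \left(- \frac{32}{3}\right) \left(-31\right) + 3 \sqrt{19} = \frac{992}{3} + 3 \sqrt{19}$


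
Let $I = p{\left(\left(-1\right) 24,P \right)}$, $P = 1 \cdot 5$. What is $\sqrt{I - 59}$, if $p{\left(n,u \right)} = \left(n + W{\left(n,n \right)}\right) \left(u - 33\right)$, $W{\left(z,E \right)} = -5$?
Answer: $\sqrt{753} \approx 27.441$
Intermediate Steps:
$P = 5$
$p{\left(n,u \right)} = \left(-33 + u\right) \left(-5 + n\right)$ ($p{\left(n,u \right)} = \left(n - 5\right) \left(u - 33\right) = \left(-5 + n\right) \left(-33 + u\right) = \left(-33 + u\right) \left(-5 + n\right)$)
$I = 812$ ($I = 165 - 33 \left(\left(-1\right) 24\right) - 25 + \left(-1\right) 24 \cdot 5 = 165 - -792 - 25 - 120 = 165 + 792 - 25 - 120 = 812$)
$\sqrt{I - 59} = \sqrt{812 - 59} = \sqrt{753}$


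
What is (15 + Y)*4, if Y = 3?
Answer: 72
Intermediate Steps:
(15 + Y)*4 = (15 + 3)*4 = 18*4 = 72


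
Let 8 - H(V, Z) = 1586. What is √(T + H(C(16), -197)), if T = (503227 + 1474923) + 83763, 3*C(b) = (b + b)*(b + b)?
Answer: √2060335 ≈ 1435.4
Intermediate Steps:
C(b) = 4*b²/3 (C(b) = ((b + b)*(b + b))/3 = ((2*b)*(2*b))/3 = (4*b²)/3 = 4*b²/3)
H(V, Z) = -1578 (H(V, Z) = 8 - 1*1586 = 8 - 1586 = -1578)
T = 2061913 (T = 1978150 + 83763 = 2061913)
√(T + H(C(16), -197)) = √(2061913 - 1578) = √2060335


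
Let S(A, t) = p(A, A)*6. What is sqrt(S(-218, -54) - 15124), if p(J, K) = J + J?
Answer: 2*I*sqrt(4435) ≈ 133.19*I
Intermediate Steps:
p(J, K) = 2*J
S(A, t) = 12*A (S(A, t) = (2*A)*6 = 12*A)
sqrt(S(-218, -54) - 15124) = sqrt(12*(-218) - 15124) = sqrt(-2616 - 15124) = sqrt(-17740) = 2*I*sqrt(4435)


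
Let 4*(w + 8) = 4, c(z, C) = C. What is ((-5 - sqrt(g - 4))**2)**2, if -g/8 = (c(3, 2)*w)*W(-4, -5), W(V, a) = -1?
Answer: (5 + 2*I*sqrt(29))**4 ≈ -3319.0 - 19602.0*I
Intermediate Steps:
w = -7 (w = -8 + (1/4)*4 = -8 + 1 = -7)
g = -112 (g = -8*2*(-7)*(-1) = -(-112)*(-1) = -8*14 = -112)
((-5 - sqrt(g - 4))**2)**2 = ((-5 - sqrt(-112 - 4))**2)**2 = ((-5 - sqrt(-116))**2)**2 = ((-5 - 2*I*sqrt(29))**2)**2 = (-5 - 2*I*sqrt(29))**4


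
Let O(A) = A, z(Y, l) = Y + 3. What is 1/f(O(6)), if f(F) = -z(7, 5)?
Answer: -⅒ ≈ -0.10000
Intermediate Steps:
z(Y, l) = 3 + Y
f(F) = -10 (f(F) = -(3 + 7) = -1*10 = -10)
1/f(O(6)) = 1/(-10) = -⅒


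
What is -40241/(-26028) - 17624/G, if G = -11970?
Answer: 52244569/17308620 ≈ 3.0184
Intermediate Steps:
-40241/(-26028) - 17624/G = -40241/(-26028) - 17624/(-11970) = -40241*(-1/26028) - 17624*(-1/11970) = 40241/26028 + 8812/5985 = 52244569/17308620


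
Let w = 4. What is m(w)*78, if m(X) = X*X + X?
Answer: 1560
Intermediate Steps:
m(X) = X + X**2 (m(X) = X**2 + X = X + X**2)
m(w)*78 = (4*(1 + 4))*78 = (4*5)*78 = 20*78 = 1560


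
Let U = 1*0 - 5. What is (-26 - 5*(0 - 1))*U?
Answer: 105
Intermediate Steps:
U = -5 (U = 0 - 5 = -5)
(-26 - 5*(0 - 1))*U = (-26 - 5*(0 - 1))*(-5) = (-26 - 5*(-1))*(-5) = (-26 + 5)*(-5) = -21*(-5) = 105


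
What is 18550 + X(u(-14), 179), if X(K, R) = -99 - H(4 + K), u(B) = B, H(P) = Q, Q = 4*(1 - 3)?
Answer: 18459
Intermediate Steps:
Q = -8 (Q = 4*(-2) = -8)
H(P) = -8
X(K, R) = -91 (X(K, R) = -99 - 1*(-8) = -99 + 8 = -91)
18550 + X(u(-14), 179) = 18550 - 91 = 18459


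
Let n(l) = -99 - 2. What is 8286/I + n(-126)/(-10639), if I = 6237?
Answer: 29594897/22118481 ≈ 1.3380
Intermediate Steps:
n(l) = -101
8286/I + n(-126)/(-10639) = 8286/6237 - 101/(-10639) = 8286*(1/6237) - 101*(-1/10639) = 2762/2079 + 101/10639 = 29594897/22118481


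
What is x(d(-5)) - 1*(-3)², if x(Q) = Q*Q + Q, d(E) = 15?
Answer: 231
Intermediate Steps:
x(Q) = Q + Q² (x(Q) = Q² + Q = Q + Q²)
x(d(-5)) - 1*(-3)² = 15*(1 + 15) - 1*(-3)² = 15*16 - 1*9 = 240 - 9 = 231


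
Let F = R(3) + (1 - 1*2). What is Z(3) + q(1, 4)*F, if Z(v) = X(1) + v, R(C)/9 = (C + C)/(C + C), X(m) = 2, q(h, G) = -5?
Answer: -35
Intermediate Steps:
R(C) = 9 (R(C) = 9*((C + C)/(C + C)) = 9*((2*C)/((2*C))) = 9*((2*C)*(1/(2*C))) = 9*1 = 9)
F = 8 (F = 9 + (1 - 1*2) = 9 + (1 - 2) = 9 - 1 = 8)
Z(v) = 2 + v
Z(3) + q(1, 4)*F = (2 + 3) - 5*8 = 5 - 40 = -35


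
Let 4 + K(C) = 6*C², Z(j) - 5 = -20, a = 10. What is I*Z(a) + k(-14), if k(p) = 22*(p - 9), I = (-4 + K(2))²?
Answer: -4346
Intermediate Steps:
Z(j) = -15 (Z(j) = 5 - 20 = -15)
K(C) = -4 + 6*C²
I = 256 (I = (-4 + (-4 + 6*2²))² = (-4 + (-4 + 6*4))² = (-4 + (-4 + 24))² = (-4 + 20)² = 16² = 256)
k(p) = -198 + 22*p (k(p) = 22*(-9 + p) = -198 + 22*p)
I*Z(a) + k(-14) = 256*(-15) + (-198 + 22*(-14)) = -3840 + (-198 - 308) = -3840 - 506 = -4346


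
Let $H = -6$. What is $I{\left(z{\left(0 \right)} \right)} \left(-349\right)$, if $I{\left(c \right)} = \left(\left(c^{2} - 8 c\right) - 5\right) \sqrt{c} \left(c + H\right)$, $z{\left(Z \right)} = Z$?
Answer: $0$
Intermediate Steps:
$I{\left(c \right)} = \sqrt{c} \left(-6 + c\right) \left(-5 + c^{2} - 8 c\right)$ ($I{\left(c \right)} = \left(\left(c^{2} - 8 c\right) - 5\right) \sqrt{c} \left(c - 6\right) = \left(-5 + c^{2} - 8 c\right) \sqrt{c} \left(-6 + c\right) = \sqrt{c} \left(-5 + c^{2} - 8 c\right) \left(-6 + c\right) = \sqrt{c} \left(-6 + c\right) \left(-5 + c^{2} - 8 c\right)$)
$I{\left(z{\left(0 \right)} \right)} \left(-349\right) = \sqrt{0} \left(30 + 0^{3} - 14 \cdot 0^{2} + 43 \cdot 0\right) \left(-349\right) = 0 \left(30 + 0 - 0 + 0\right) \left(-349\right) = 0 \left(30 + 0 + 0 + 0\right) \left(-349\right) = 0 \cdot 30 \left(-349\right) = 0 \left(-349\right) = 0$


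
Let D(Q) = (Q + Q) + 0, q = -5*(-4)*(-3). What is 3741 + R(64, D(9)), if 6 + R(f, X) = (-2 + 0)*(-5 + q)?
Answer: 3865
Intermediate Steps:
q = -60 (q = 20*(-3) = -60)
D(Q) = 2*Q (D(Q) = 2*Q + 0 = 2*Q)
R(f, X) = 124 (R(f, X) = -6 + (-2 + 0)*(-5 - 60) = -6 - 2*(-65) = -6 + 130 = 124)
3741 + R(64, D(9)) = 3741 + 124 = 3865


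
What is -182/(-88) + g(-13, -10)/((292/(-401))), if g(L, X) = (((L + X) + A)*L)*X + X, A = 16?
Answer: 4064763/3212 ≈ 1265.5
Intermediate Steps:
g(L, X) = X + L*X*(16 + L + X) (g(L, X) = (((L + X) + 16)*L)*X + X = ((16 + L + X)*L)*X + X = (L*(16 + L + X))*X + X = L*X*(16 + L + X) + X = X + L*X*(16 + L + X))
-182/(-88) + g(-13, -10)/((292/(-401))) = -182/(-88) + (-10*(1 + (-13)**2 + 16*(-13) - 13*(-10)))/((292/(-401))) = -182*(-1/88) + (-10*(1 + 169 - 208 + 130))/((292*(-1/401))) = 91/44 + (-10*92)/(-292/401) = 91/44 - 920*(-401/292) = 91/44 + 92230/73 = 4064763/3212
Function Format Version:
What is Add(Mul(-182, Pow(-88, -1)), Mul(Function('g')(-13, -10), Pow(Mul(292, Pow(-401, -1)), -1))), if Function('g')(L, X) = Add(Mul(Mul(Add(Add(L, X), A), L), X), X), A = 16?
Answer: Rational(4064763, 3212) ≈ 1265.5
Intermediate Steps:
Function('g')(L, X) = Add(X, Mul(L, X, Add(16, L, X))) (Function('g')(L, X) = Add(Mul(Mul(Add(Add(L, X), 16), L), X), X) = Add(Mul(Mul(Add(16, L, X), L), X), X) = Add(Mul(Mul(L, Add(16, L, X)), X), X) = Add(Mul(L, X, Add(16, L, X)), X) = Add(X, Mul(L, X, Add(16, L, X))))
Add(Mul(-182, Pow(-88, -1)), Mul(Function('g')(-13, -10), Pow(Mul(292, Pow(-401, -1)), -1))) = Add(Mul(-182, Pow(-88, -1)), Mul(Mul(-10, Add(1, Pow(-13, 2), Mul(16, -13), Mul(-13, -10))), Pow(Mul(292, Pow(-401, -1)), -1))) = Add(Mul(-182, Rational(-1, 88)), Mul(Mul(-10, Add(1, 169, -208, 130)), Pow(Mul(292, Rational(-1, 401)), -1))) = Add(Rational(91, 44), Mul(Mul(-10, 92), Pow(Rational(-292, 401), -1))) = Add(Rational(91, 44), Mul(-920, Rational(-401, 292))) = Add(Rational(91, 44), Rational(92230, 73)) = Rational(4064763, 3212)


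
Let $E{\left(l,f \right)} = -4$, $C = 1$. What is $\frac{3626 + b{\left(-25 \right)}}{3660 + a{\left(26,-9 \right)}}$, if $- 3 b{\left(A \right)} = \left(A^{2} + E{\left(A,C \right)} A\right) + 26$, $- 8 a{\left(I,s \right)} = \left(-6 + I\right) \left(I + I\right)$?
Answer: $\frac{10127}{10590} \approx 0.95628$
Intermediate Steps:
$a{\left(I,s \right)} = - \frac{I \left(-6 + I\right)}{4}$ ($a{\left(I,s \right)} = - \frac{\left(-6 + I\right) \left(I + I\right)}{8} = - \frac{\left(-6 + I\right) 2 I}{8} = - \frac{2 I \left(-6 + I\right)}{8} = - \frac{I \left(-6 + I\right)}{4}$)
$b{\left(A \right)} = - \frac{26}{3} - \frac{A^{2}}{3} + \frac{4 A}{3}$ ($b{\left(A \right)} = - \frac{\left(A^{2} - 4 A\right) + 26}{3} = - \frac{26 + A^{2} - 4 A}{3} = - \frac{26}{3} - \frac{A^{2}}{3} + \frac{4 A}{3}$)
$\frac{3626 + b{\left(-25 \right)}}{3660 + a{\left(26,-9 \right)}} = \frac{3626 - \left(42 + \frac{625}{3}\right)}{3660 + \frac{1}{4} \cdot 26 \left(6 - 26\right)} = \frac{3626 - \frac{751}{3}}{3660 + \frac{1}{4} \cdot 26 \left(6 - 26\right)} = \frac{3626 - \frac{751}{3}}{3660 + \frac{1}{4} \cdot 26 \left(-20\right)} = \frac{3626 - \frac{751}{3}}{3660 - 130} = \frac{10127}{3 \cdot 3530} = \frac{10127}{3} \cdot \frac{1}{3530} = \frac{10127}{10590}$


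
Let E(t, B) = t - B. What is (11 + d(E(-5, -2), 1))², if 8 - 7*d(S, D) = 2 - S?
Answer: 6400/49 ≈ 130.61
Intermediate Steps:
d(S, D) = 6/7 + S/7 (d(S, D) = 8/7 - (2 - S)/7 = 8/7 + (-2/7 + S/7) = 6/7 + S/7)
(11 + d(E(-5, -2), 1))² = (11 + (6/7 + (-5 - 1*(-2))/7))² = (11 + (6/7 + (-5 + 2)/7))² = (11 + (6/7 + (⅐)*(-3)))² = (11 + (6/7 - 3/7))² = (11 + 3/7)² = (80/7)² = 6400/49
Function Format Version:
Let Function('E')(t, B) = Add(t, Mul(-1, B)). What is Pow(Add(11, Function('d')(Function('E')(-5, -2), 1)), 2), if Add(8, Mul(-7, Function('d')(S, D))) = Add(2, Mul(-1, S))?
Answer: Rational(6400, 49) ≈ 130.61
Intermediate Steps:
Function('d')(S, D) = Add(Rational(6, 7), Mul(Rational(1, 7), S)) (Function('d')(S, D) = Add(Rational(8, 7), Mul(Rational(-1, 7), Add(2, Mul(-1, S)))) = Add(Rational(8, 7), Add(Rational(-2, 7), Mul(Rational(1, 7), S))) = Add(Rational(6, 7), Mul(Rational(1, 7), S)))
Pow(Add(11, Function('d')(Function('E')(-5, -2), 1)), 2) = Pow(Add(11, Add(Rational(6, 7), Mul(Rational(1, 7), Add(-5, Mul(-1, -2))))), 2) = Pow(Add(11, Add(Rational(6, 7), Mul(Rational(1, 7), Add(-5, 2)))), 2) = Pow(Add(11, Add(Rational(6, 7), Mul(Rational(1, 7), -3))), 2) = Pow(Add(11, Add(Rational(6, 7), Rational(-3, 7))), 2) = Pow(Add(11, Rational(3, 7)), 2) = Pow(Rational(80, 7), 2) = Rational(6400, 49)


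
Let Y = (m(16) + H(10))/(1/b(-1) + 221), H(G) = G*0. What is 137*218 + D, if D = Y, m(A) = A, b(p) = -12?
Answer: 79174958/2651 ≈ 29866.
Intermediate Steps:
H(G) = 0
Y = 192/2651 (Y = (16 + 0)/(1/(-12) + 221) = 16/(-1/12 + 221) = 16/(2651/12) = 16*(12/2651) = 192/2651 ≈ 0.072425)
D = 192/2651 ≈ 0.072425
137*218 + D = 137*218 + 192/2651 = 29866 + 192/2651 = 79174958/2651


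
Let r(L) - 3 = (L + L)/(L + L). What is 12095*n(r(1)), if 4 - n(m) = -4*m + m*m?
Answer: 48380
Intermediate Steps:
r(L) = 4 (r(L) = 3 + (L + L)/(L + L) = 3 + (2*L)/((2*L)) = 3 + (2*L)*(1/(2*L)) = 3 + 1 = 4)
n(m) = 4 - m**2 + 4*m (n(m) = 4 - (-4*m + m*m) = 4 - (-4*m + m**2) = 4 - (m**2 - 4*m) = 4 + (-m**2 + 4*m) = 4 - m**2 + 4*m)
12095*n(r(1)) = 12095*(4 - 1*4**2 + 4*4) = 12095*(4 - 1*16 + 16) = 12095*(4 - 16 + 16) = 12095*4 = 48380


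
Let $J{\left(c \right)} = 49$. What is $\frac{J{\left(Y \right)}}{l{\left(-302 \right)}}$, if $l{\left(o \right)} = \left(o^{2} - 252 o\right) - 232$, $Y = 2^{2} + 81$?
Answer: $\frac{7}{23868} \approx 0.00029328$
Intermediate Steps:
$Y = 85$ ($Y = 4 + 81 = 85$)
$l{\left(o \right)} = -232 + o^{2} - 252 o$
$\frac{J{\left(Y \right)}}{l{\left(-302 \right)}} = \frac{49}{-232 + \left(-302\right)^{2} - -76104} = \frac{49}{-232 + 91204 + 76104} = \frac{49}{167076} = 49 \cdot \frac{1}{167076} = \frac{7}{23868}$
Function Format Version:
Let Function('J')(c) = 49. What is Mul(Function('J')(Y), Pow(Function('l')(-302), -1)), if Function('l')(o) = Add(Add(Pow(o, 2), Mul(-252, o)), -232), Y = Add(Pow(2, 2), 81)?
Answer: Rational(7, 23868) ≈ 0.00029328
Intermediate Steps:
Y = 85 (Y = Add(4, 81) = 85)
Function('l')(o) = Add(-232, Pow(o, 2), Mul(-252, o))
Mul(Function('J')(Y), Pow(Function('l')(-302), -1)) = Mul(49, Pow(Add(-232, Pow(-302, 2), Mul(-252, -302)), -1)) = Mul(49, Pow(Add(-232, 91204, 76104), -1)) = Mul(49, Pow(167076, -1)) = Mul(49, Rational(1, 167076)) = Rational(7, 23868)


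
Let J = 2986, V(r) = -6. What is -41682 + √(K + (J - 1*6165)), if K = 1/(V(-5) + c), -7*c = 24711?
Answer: -41682 + I*√1947808470882/24753 ≈ -41682.0 + 56.383*I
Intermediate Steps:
c = -24711/7 (c = -⅐*24711 = -24711/7 ≈ -3530.1)
K = -7/24753 (K = 1/(-6 - 24711/7) = 1/(-24753/7) = -7/24753 ≈ -0.00028279)
-41682 + √(K + (J - 1*6165)) = -41682 + √(-7/24753 + (2986 - 1*6165)) = -41682 + √(-7/24753 + (2986 - 6165)) = -41682 + √(-7/24753 - 3179) = -41682 + √(-78689794/24753) = -41682 + I*√1947808470882/24753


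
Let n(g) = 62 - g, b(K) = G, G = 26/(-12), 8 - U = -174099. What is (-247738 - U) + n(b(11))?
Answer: -2530685/6 ≈ -4.2178e+5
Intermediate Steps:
U = 174107 (U = 8 - 1*(-174099) = 8 + 174099 = 174107)
G = -13/6 (G = 26*(-1/12) = -13/6 ≈ -2.1667)
b(K) = -13/6
(-247738 - U) + n(b(11)) = (-247738 - 1*174107) + (62 - 1*(-13/6)) = (-247738 - 174107) + (62 + 13/6) = -421845 + 385/6 = -2530685/6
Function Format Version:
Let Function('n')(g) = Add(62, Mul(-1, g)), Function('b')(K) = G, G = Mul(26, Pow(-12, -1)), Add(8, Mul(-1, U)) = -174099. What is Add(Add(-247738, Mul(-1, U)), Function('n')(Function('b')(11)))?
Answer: Rational(-2530685, 6) ≈ -4.2178e+5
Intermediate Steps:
U = 174107 (U = Add(8, Mul(-1, -174099)) = Add(8, 174099) = 174107)
G = Rational(-13, 6) (G = Mul(26, Rational(-1, 12)) = Rational(-13, 6) ≈ -2.1667)
Function('b')(K) = Rational(-13, 6)
Add(Add(-247738, Mul(-1, U)), Function('n')(Function('b')(11))) = Add(Add(-247738, Mul(-1, 174107)), Add(62, Mul(-1, Rational(-13, 6)))) = Add(Add(-247738, -174107), Add(62, Rational(13, 6))) = Add(-421845, Rational(385, 6)) = Rational(-2530685, 6)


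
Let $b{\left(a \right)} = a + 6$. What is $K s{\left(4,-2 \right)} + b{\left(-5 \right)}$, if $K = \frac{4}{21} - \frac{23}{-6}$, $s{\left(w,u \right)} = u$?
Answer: $- \frac{148}{21} \approx -7.0476$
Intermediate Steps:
$b{\left(a \right)} = 6 + a$
$K = \frac{169}{42}$ ($K = 4 \cdot \frac{1}{21} - - \frac{23}{6} = \frac{4}{21} + \frac{23}{6} = \frac{169}{42} \approx 4.0238$)
$K s{\left(4,-2 \right)} + b{\left(-5 \right)} = \frac{169}{42} \left(-2\right) + \left(6 - 5\right) = - \frac{169}{21} + 1 = - \frac{148}{21}$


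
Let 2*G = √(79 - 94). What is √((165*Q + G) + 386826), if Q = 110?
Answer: √(1619904 + 2*I*√15)/2 ≈ 636.38 + 0.0015215*I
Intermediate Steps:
G = I*√15/2 (G = √(79 - 94)/2 = √(-15)/2 = (I*√15)/2 = I*√15/2 ≈ 1.9365*I)
√((165*Q + G) + 386826) = √((165*110 + I*√15/2) + 386826) = √((18150 + I*√15/2) + 386826) = √(404976 + I*√15/2)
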